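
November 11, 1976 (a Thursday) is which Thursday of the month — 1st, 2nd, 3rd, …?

2nd

Day 11 falls in week ⌈11/7⌉ of the month.
Days 1–7 hold the 1st Thursday, 8–14 the 2nd, 15–21 the 3rd, 22–28 the 4th, 29–31 the 5th.
11 is in the range for the 2nd.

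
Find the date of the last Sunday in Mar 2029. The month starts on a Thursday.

Mar 25, 2029

Mar 2029 begins on a Thursday, so the first Sunday is Mar 4 (3 days later).
Mar 2029 has 31 days. Adding weeks: 4, 11, 18, 25 — the last one ≤ 31 is the 25th.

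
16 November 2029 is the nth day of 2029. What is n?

Days in months before November: 31 + 28 + 31 + 30 + 31 + 30 + 31 + 31 + 30 + 31 = 304.
Plus 16 days into November → day 320.

320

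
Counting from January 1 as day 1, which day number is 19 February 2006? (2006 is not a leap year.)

50

Days in months before February: 31 = 31.
Plus 19 days into February → day 50.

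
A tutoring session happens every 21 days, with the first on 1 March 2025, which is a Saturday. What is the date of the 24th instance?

27 June 2026

The 24th occurrence is 23 intervals after the first: 23 × 21 = 483 days after 1 March 2025.
March has 31 days — 30 days to the end of March leaves 453.
From end of March to end of 2025 is 275 days (178 left).
January has 31 days (147 left).
February has 28 days (119 left).
March has 31 days (88 left).
April has 30 days (58 left).
May has 31 days (27 left).
27 days into June → 27 June 2026.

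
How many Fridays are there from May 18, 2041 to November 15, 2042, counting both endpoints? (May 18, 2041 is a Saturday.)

May 18, 2041 is a Saturday; the first Friday on or after it is May 24, 2041 (6 days later).
From May 24, 2041 to November 15, 2042: 221 + 319 = 540 days (rest of 2041, to November 15, 2042 in 2042).
540 ÷ 7 = 77 full weeks with remainder 1, so 77 more Fridays after the first → 78.

78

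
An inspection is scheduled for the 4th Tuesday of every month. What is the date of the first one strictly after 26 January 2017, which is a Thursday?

28 February 2017

January 2017 starts on a Sunday; its first Tuesday is the 3rd, so the 4th Tuesday is the 24th — 24 January 2017.
That is not after 26 January 2017, so look at February 2017.
February 2017 starts on a Wednesday; its first Tuesday is the 7th, so the 4th Tuesday is the 28th — 28 February 2017.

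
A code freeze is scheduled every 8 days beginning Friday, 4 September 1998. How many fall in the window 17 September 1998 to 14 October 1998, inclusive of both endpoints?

4

Occurrences land 8·i days after 4 September 1998 for i = 0, 1, 2, …
17 September 1998 is 13 days after the start; 13 ÷ 8 = 1 remainder 5; since the remainder is 5, round up to i = 2. First occurrence in the window: #3 on 20 September 1998 (2×8 = 16 days in).
14 October 1998 is 40 days after the start; 40 ÷ 8 = 5 remainder 0. Last occurrence in the window: #6 on 14 October 1998.
Occurrences #3 through #6: 4 in total.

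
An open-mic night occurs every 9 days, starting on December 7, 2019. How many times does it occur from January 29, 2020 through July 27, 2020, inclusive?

20

Occurrences land 9·i days after December 7, 2019 for i = 0, 1, 2, …
January 29, 2020 is 53 days after the start; 53 ÷ 9 = 5 remainder 8; since the remainder is 8, round up to i = 6. First occurrence in the window: #7 on January 30, 2020 (6×9 = 54 days in).
July 27, 2020 is 233 days after the start; 233 ÷ 9 = 25 remainder 8. Last occurrence in the window: #26 on July 19, 2020.
Occurrences #7 through #26: 20 in total.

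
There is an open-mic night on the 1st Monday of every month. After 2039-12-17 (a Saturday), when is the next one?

December 2039 starts on a Thursday, so its 1st Monday is 2039-12-05 (4 days in).
That is not after 2039-12-17, so look at January 2040.
January 2040 starts on a Sunday, so its 1st Monday is 2040-01-02 (1 day in).

2040-01-02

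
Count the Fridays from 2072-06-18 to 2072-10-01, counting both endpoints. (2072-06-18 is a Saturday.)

15

2072-06-18 is a Saturday; the first Friday on or after it is 2072-06-24 (6 days later).
From 2072-06-24 to 2072-10-01: 6 + 31 + 31 + 30 + 1 = 99 days (rest of June, July, August, September, October).
99 ÷ 7 = 14 full weeks with remainder 1, so 14 more Fridays after the first → 15.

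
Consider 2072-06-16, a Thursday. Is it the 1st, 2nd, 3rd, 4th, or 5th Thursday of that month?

3rd

Day 16 falls in week ⌈16/7⌉ of the month.
Days 1–7 hold the 1st Thursday, 8–14 the 2nd, 15–21 the 3rd, 22–28 the 4th, 29–31 the 5th.
16 is in the range for the 3rd.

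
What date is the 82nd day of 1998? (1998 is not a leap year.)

January has 31 days (82 − 31 = 51 remain).
February has 28 days (51 − 28 = 23 remain).
23 into March → March 23.

March 23, 1998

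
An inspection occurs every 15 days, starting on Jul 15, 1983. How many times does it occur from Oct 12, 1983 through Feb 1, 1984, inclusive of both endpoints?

Occurrences land 15·i days after Jul 15, 1983 for i = 0, 1, 2, …
Oct 12, 1983 is 89 days after the start; 89 ÷ 15 = 5 remainder 14; since the remainder is 14, round up to i = 6. First occurrence in the window: #7 on Oct 13, 1983 (6×15 = 90 days in).
Feb 1, 1984 is 201 days after the start; 201 ÷ 15 = 13 remainder 6. Last occurrence in the window: #14 on Jan 26, 1984.
Occurrences #7 through #14: 8 in total.

8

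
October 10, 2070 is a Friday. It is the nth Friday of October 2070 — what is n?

Day 10 falls in week ⌈10/7⌉ of the month.
Days 1–7 hold the 1st Friday, 8–14 the 2nd, 15–21 the 3rd, 22–28 the 4th, 29–31 the 5th.
10 is in the range for the 2nd.

2nd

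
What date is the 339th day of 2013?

January has 31 days (339 − 31 = 308 remain).
February has 28 days (308 − 28 = 280 remain).
March has 31 days (280 − 31 = 249 remain).
April has 30 days (249 − 30 = 219 remain).
May has 31 days (219 − 31 = 188 remain).
June has 30 days (188 − 30 = 158 remain).
July has 31 days (158 − 31 = 127 remain).
August has 31 days (127 − 31 = 96 remain).
September has 30 days (96 − 30 = 66 remain).
October has 31 days (66 − 31 = 35 remain).
November has 30 days (35 − 30 = 5 remain).
5 into December → December 5.

2013-12-05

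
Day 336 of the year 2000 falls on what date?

Jan has 31 days (336 − 31 = 305 remain).
Feb has 29 days (305 − 29 = 276 remain).
Mar has 31 days (276 − 31 = 245 remain).
Apr has 30 days (245 − 30 = 215 remain).
May has 31 days (215 − 31 = 184 remain).
Jun has 30 days (184 − 30 = 154 remain).
Jul has 31 days (154 − 31 = 123 remain).
Aug has 31 days (123 − 31 = 92 remain).
Sep has 30 days (92 − 30 = 62 remain).
Oct has 31 days (62 − 31 = 31 remain).
Nov has 30 days (31 − 30 = 1 remain).
1 into Dec → Dec 1.

Dec 1, 2000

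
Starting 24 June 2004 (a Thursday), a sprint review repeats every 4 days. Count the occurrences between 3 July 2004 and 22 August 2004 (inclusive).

12

Occurrences land 4·i days after 24 June 2004 for i = 0, 1, 2, …
3 July 2004 is 9 days after the start; 9 ÷ 4 = 2 remainder 1; since the remainder is 1, round up to i = 3. First occurrence in the window: #4 on 6 July 2004 (3×4 = 12 days in).
22 August 2004 is 59 days after the start; 59 ÷ 4 = 14 remainder 3. Last occurrence in the window: #15 on 19 August 2004.
Occurrences #4 through #15: 12 in total.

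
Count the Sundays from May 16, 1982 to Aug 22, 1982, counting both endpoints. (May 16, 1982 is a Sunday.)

May 16, 1982 is a Sunday; the first Sunday on or after it is May 16, 1982.
From May 16, 1982 to Aug 22, 1982: 15 + 30 + 31 + 22 = 98 days (rest of May, Jun, Jul, Aug).
98 ÷ 7 = 14 full weeks with remainder 0, so 14 more Sundays after the first → 15.

15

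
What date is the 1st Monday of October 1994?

3 October 1994

The first Monday of October 1994 is October 3.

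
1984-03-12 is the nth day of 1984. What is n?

72

Days in months before March: 31 + 29 = 60.
Plus 12 days into March → day 72.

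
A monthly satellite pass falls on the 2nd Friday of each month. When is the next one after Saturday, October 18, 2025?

October 2025 starts on a Wednesday; its first Friday is the 3rd, so the 2nd Friday is the 10th — October 10, 2025.
That is not after October 18, 2025, so look at November 2025.
November 2025 starts on a Saturday; its first Friday is the 7th, so the 2nd Friday is the 14th — November 14, 2025.

November 14, 2025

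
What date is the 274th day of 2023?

2023-10-01

January has 31 days (274 − 31 = 243 remain).
February has 28 days (243 − 28 = 215 remain).
March has 31 days (215 − 31 = 184 remain).
April has 30 days (184 − 30 = 154 remain).
May has 31 days (154 − 31 = 123 remain).
June has 30 days (123 − 30 = 93 remain).
July has 31 days (93 − 31 = 62 remain).
August has 31 days (62 − 31 = 31 remain).
September has 30 days (31 − 30 = 1 remain).
1 into October → October 1.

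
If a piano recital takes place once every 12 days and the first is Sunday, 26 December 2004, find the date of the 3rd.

19 January 2005

The 3rd occurrence is 2 intervals after the first: 2 × 12 = 24 days after 26 December 2004.
December has 31 days — 5 days to the end of December leaves 19.
19 days into January → 19 January 2005.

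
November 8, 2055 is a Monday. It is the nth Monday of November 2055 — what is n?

Day 8 falls in week ⌈8/7⌉ of the month.
Days 1–7 hold the 1st Monday, 8–14 the 2nd, 15–21 the 3rd, 22–28 the 4th, 29–31 the 5th.
8 is in the range for the 2nd.

2nd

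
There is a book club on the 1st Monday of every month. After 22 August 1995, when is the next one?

August 1995 starts on a Tuesday, so its 1st Monday is 7 August 1995 (6 days in).
That is not after 22 August 1995, so look at September 1995.
September 1995 starts on a Friday, so its 1st Monday is 4 September 1995 (3 days in).

4 September 1995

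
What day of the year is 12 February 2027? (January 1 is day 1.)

43

Days in months before February: 31 = 31.
Plus 12 days into February → day 43.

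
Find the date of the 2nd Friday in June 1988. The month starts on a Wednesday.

June 10, 1988

June 1988 begins on a Wednesday, so the first Friday is June 3 (2 days later).
The 2nd Friday is 1 weeks later: 3 + 7 = 10.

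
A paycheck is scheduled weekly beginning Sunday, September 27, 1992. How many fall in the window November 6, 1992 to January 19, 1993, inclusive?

11

Occurrences land 7·i days after September 27, 1992 for i = 0, 1, 2, …
November 6, 1992 is 40 days after the start; 40 ÷ 7 = 5 remainder 5; since the remainder is 5, round up to i = 6. First occurrence in the window: #7 on November 8, 1992 (6×7 = 42 days in).
January 19, 1993 is 114 days after the start; 114 ÷ 7 = 16 remainder 2. Last occurrence in the window: #17 on January 17, 1993.
Occurrences #7 through #17: 11 in total.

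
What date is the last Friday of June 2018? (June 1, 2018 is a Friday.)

June 29, 2018

June 2018 begins on a Friday, so the first Friday is June 1.
June 2018 has 30 days. Adding weeks: 1, 8, 15, 22, 29 — the last one ≤ 30 is the 29th.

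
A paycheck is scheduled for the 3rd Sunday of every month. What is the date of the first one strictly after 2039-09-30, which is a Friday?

2039-10-16

September 2039 starts on a Thursday; its first Sunday is the 4th, so the 3rd Sunday is the 18th — 2039-09-18.
That is not after 2039-09-30, so look at October 2039.
October 2039 starts on a Saturday; its first Sunday is the 2nd, so the 3rd Sunday is the 16th — 2039-10-16.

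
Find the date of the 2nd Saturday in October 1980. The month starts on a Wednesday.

October 1980 begins on a Wednesday, so the first Saturday is October 4 (3 days later).
The 2nd Saturday is 1 weeks later: 4 + 7 = 11.

11 October 1980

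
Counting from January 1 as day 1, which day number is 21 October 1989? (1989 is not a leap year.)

294

Days in months before October: 31 + 28 + 31 + 30 + 31 + 30 + 31 + 31 + 30 = 273.
Plus 21 days into October → day 294.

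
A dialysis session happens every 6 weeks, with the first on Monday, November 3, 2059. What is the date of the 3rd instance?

The 3rd occurrence is 2 intervals after the first: 2 × 42 = 84 days after November 3, 2059.
November has 30 days — 27 days to the end of November leaves 57.
December has 31 days (26 left).
26 days into January → January 26, 2060.

January 26, 2060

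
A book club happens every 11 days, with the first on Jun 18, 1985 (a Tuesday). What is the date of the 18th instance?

Dec 22, 1985

The 18th occurrence is 17 intervals after the first: 17 × 11 = 187 days after Jun 18, 1985.
Jun has 30 days — 12 days to the end of Jun leaves 175.
Jul has 31 days (144 left).
Aug has 31 days (113 left).
Sep has 30 days (83 left).
Oct has 31 days (52 left).
Nov has 30 days (22 left).
22 days into Dec → Dec 22, 1985.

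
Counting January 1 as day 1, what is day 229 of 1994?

January has 31 days (229 − 31 = 198 remain).
February has 28 days (198 − 28 = 170 remain).
March has 31 days (170 − 31 = 139 remain).
April has 30 days (139 − 30 = 109 remain).
May has 31 days (109 − 31 = 78 remain).
June has 30 days (78 − 30 = 48 remain).
July has 31 days (48 − 31 = 17 remain).
17 into August → August 17.

August 17, 1994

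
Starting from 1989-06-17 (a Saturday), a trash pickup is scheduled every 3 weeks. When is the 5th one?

The 5th occurrence is 4 intervals after the first: 4 × 21 = 84 days after 1989-06-17.
June has 30 days — 13 days to the end of June leaves 71.
July has 31 days (40 left).
August has 31 days (9 left).
9 days into September → 1989-09-09.

1989-09-09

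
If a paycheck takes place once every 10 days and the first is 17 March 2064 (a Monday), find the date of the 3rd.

The 3rd occurrence is 2 intervals after the first: 2 × 10 = 20 days after 17 March 2064.
March has 31 days — 14 days to the end of March leaves 6.
6 days into April → 6 April 2064.

6 April 2064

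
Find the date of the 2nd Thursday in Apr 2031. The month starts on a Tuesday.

Apr 10, 2031

Apr 2031 begins on a Tuesday, so the first Thursday is Apr 3 (2 days later).
The 2nd Thursday is 1 weeks later: 3 + 7 = 10.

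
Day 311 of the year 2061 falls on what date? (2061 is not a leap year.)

2061-11-07

January has 31 days (311 − 31 = 280 remain).
February has 28 days (280 − 28 = 252 remain).
March has 31 days (252 − 31 = 221 remain).
April has 30 days (221 − 30 = 191 remain).
May has 31 days (191 − 31 = 160 remain).
June has 30 days (160 − 30 = 130 remain).
July has 31 days (130 − 31 = 99 remain).
August has 31 days (99 − 31 = 68 remain).
September has 30 days (68 − 30 = 38 remain).
October has 31 days (38 − 31 = 7 remain).
7 into November → November 7.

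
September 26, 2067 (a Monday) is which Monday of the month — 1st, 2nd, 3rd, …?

Day 26 falls in week ⌈26/7⌉ of the month.
Days 1–7 hold the 1st Monday, 8–14 the 2nd, 15–21 the 3rd, 22–28 the 4th, 29–31 the 5th.
26 is in the range for the 4th.

4th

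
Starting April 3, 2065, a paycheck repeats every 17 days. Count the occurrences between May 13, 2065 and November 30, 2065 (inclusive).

Occurrences land 17·i days after April 3, 2065 for i = 0, 1, 2, …
May 13, 2065 is 40 days after the start; 40 ÷ 17 = 2 remainder 6; since the remainder is 6, round up to i = 3. First occurrence in the window: #4 on May 24, 2065 (3×17 = 51 days in).
November 30, 2065 is 241 days after the start; 241 ÷ 17 = 14 remainder 3. Last occurrence in the window: #15 on November 27, 2065.
Occurrences #4 through #15: 12 in total.

12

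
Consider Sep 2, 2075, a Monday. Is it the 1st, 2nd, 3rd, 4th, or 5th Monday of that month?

1st

Day 2 falls in week ⌈2/7⌉ of the month.
Days 1–7 hold the 1st Monday, 8–14 the 2nd, 15–21 the 3rd, 22–28 the 4th, 29–31 the 5th.
2 is in the range for the 1st.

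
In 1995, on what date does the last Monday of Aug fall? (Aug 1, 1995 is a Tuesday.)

Aug 28, 1995

Aug 1995 begins on a Tuesday, so the first Monday is Aug 7 (6 days later).
Aug 1995 has 31 days. Adding weeks: 7, 14, 21, 28 — the last one ≤ 31 is the 28th.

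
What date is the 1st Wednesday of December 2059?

The first Wednesday of December 2059 is December 3.

3 December 2059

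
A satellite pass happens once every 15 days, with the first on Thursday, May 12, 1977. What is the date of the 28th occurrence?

Jun 21, 1978

The 28th occurrence is 27 intervals after the first: 27 × 15 = 405 days after May 12, 1977.
May has 31 days — 19 days to the end of May leaves 386.
Jun has 30 days (356 left).
Jul has 31 days (325 left).
Aug has 31 days (294 left).
Sep has 30 days (264 left).
Oct has 31 days (233 left).
Nov has 30 days (203 left).
Dec has 31 days (172 left).
Jan has 31 days (141 left).
Feb has 28 days (113 left).
Mar has 31 days (82 left).
Apr has 30 days (52 left).
May has 31 days (21 left).
21 days into Jun → Jun 21, 1978.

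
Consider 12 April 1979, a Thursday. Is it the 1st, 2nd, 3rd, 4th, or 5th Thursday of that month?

2nd

Day 12 falls in week ⌈12/7⌉ of the month.
Days 1–7 hold the 1st Thursday, 8–14 the 2nd, 15–21 the 3rd, 22–28 the 4th, 29–31 the 5th.
12 is in the range for the 2nd.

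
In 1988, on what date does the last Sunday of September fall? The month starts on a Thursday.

1988-09-25

September 1988 begins on a Thursday, so the first Sunday is September 4 (3 days later).
September 1988 has 30 days. Adding weeks: 4, 11, 18, 25 — the last one ≤ 30 is the 25th.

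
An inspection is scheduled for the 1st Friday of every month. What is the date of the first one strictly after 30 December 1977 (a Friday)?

December 1977 starts on a Thursday, so its 1st Friday is 2 December 1977 (1 day in).
That is not after 30 December 1977, so look at January 1978.
January 1978 starts on a Sunday, so its 1st Friday is 6 January 1978 (5 days in).

6 January 1978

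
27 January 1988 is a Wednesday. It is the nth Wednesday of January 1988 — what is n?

4th

Day 27 falls in week ⌈27/7⌉ of the month.
Days 1–7 hold the 1st Wednesday, 8–14 the 2nd, 15–21 the 3rd, 22–28 the 4th, 29–31 the 5th.
27 is in the range for the 4th.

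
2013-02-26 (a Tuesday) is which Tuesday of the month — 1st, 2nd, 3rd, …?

Day 26 falls in week ⌈26/7⌉ of the month.
Days 1–7 hold the 1st Tuesday, 8–14 the 2nd, 15–21 the 3rd, 22–28 the 4th, 29–31 the 5th.
26 is in the range for the 4th.

4th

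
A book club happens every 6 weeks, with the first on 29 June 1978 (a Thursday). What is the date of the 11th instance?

23 August 1979

The 11th occurrence is 10 intervals after the first: 10 × 42 = 420 days after 29 June 1978.
June has 30 days — 1 day to the end of June leaves 419.
From end of June to end of 1978 is 184 days (235 left).
January has 31 days (204 left).
February has 28 days (176 left).
March has 31 days (145 left).
April has 30 days (115 left).
May has 31 days (84 left).
June has 30 days (54 left).
July has 31 days (23 left).
23 days into August → 23 August 1979.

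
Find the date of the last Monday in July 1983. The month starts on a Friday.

July 1983 begins on a Friday, so the first Monday is July 4 (3 days later).
July 1983 has 31 days. Adding weeks: 4, 11, 18, 25 — the last one ≤ 31 is the 25th.

1983-07-25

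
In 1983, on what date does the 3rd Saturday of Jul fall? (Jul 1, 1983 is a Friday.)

Jul 1983 begins on a Friday, so the first Saturday is Jul 2 (1 day later).
The 3rd Saturday is 2 weeks later: 2 + 14 = 16.

Jul 16, 1983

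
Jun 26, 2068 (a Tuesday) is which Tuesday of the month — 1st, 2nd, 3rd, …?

Day 26 falls in week ⌈26/7⌉ of the month.
Days 1–7 hold the 1st Tuesday, 8–14 the 2nd, 15–21 the 3rd, 22–28 the 4th, 29–31 the 5th.
26 is in the range for the 4th.

4th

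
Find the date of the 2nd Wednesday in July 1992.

8 July 1992

The first Wednesday of July 1992 is July 1.
The 2nd Wednesday is 1 weeks later: 1 + 7 = 8.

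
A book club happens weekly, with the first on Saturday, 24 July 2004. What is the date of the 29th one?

The 29th occurrence is 28 intervals after the first: 28 × 7 = 196 days after 24 July 2004.
July has 31 days — 7 days to the end of July leaves 189.
August has 31 days (158 left).
September has 30 days (128 left).
October has 31 days (97 left).
November has 30 days (67 left).
December has 31 days (36 left).
January has 31 days (5 left).
5 days into February → 5 February 2005.

5 February 2005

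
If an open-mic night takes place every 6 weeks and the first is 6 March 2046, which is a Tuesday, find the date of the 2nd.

17 April 2046

The 2nd occurrence is 1 interval after the first: 1 × 42 = 42 days after 6 March 2046.
March has 31 days — 25 days to the end of March leaves 17.
17 days into April → 17 April 2046.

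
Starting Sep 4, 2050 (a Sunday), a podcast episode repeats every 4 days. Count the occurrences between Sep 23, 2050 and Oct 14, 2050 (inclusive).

6

Occurrences land 4·i days after Sep 4, 2050 for i = 0, 1, 2, …
Sep 23, 2050 is 19 days after the start; 19 ÷ 4 = 4 remainder 3; since the remainder is 3, round up to i = 5. First occurrence in the window: #6 on Sep 24, 2050 (5×4 = 20 days in).
Oct 14, 2050 is 40 days after the start; 40 ÷ 4 = 10 remainder 0. Last occurrence in the window: #11 on Oct 14, 2050.
Occurrences #6 through #11: 6 in total.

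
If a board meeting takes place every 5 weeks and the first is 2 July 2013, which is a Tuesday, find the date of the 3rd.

The 3rd occurrence is 2 intervals after the first: 2 × 35 = 70 days after 2 July 2013.
July has 31 days — 29 days to the end of July leaves 41.
August has 31 days (10 left).
10 days into September → 10 September 2013.

10 September 2013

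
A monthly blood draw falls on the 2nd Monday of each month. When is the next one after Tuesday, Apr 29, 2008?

Apr 2008 starts on a Tuesday; its first Monday is the 7th, so the 2nd Monday is the 14th — Apr 14, 2008.
That is not after Apr 29, 2008, so look at May 2008.
May 2008 starts on a Thursday; its first Monday is the 5th, so the 2nd Monday is the 12th — May 12, 2008.

May 12, 2008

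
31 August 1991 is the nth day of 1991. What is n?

Days in months before August: 31 + 28 + 31 + 30 + 31 + 30 + 31 = 212.
Plus 31 days into August → day 243.

243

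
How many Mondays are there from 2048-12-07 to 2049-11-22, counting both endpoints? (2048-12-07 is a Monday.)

2048-12-07 is a Monday; the first Monday on or after it is 2048-12-07.
From 2048-12-07 to 2049-11-22: 24 + 326 = 350 days (rest of 2048, to 2049-11-22 in 2049).
350 ÷ 7 = 50 full weeks with remainder 0, so 50 more Mondays after the first → 51.

51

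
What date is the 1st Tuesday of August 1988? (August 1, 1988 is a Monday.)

August 1988 begins on a Monday, so the first Tuesday is August 2 (1 day later).

2 August 1988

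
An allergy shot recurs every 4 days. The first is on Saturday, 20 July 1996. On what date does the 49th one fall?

The 49th occurrence is 48 intervals after the first: 48 × 4 = 192 days after 20 July 1996.
July has 31 days — 11 days to the end of July leaves 181.
August has 31 days (150 left).
September has 30 days (120 left).
October has 31 days (89 left).
November has 30 days (59 left).
December has 31 days (28 left).
28 days into January → 28 January 1997.

28 January 1997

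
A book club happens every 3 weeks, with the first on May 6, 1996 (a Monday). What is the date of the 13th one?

January 13, 1997

The 13th occurrence is 12 intervals after the first: 12 × 21 = 252 days after May 6, 1996.
May has 31 days — 25 days to the end of May leaves 227.
June has 30 days (197 left).
July has 31 days (166 left).
August has 31 days (135 left).
September has 30 days (105 left).
October has 31 days (74 left).
November has 30 days (44 left).
December has 31 days (13 left).
13 days into January → January 13, 1997.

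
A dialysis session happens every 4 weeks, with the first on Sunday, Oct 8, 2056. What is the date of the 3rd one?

Dec 3, 2056

The 3rd occurrence is 2 intervals after the first: 2 × 28 = 56 days after Oct 8, 2056.
Oct has 31 days — 23 days to the end of Oct leaves 33.
Nov has 30 days (3 left).
3 days into Dec → Dec 3, 2056.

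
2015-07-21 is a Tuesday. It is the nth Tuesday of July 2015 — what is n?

Day 21 falls in week ⌈21/7⌉ of the month.
Days 1–7 hold the 1st Tuesday, 8–14 the 2nd, 15–21 the 3rd, 22–28 the 4th, 29–31 the 5th.
21 is in the range for the 3rd.

3rd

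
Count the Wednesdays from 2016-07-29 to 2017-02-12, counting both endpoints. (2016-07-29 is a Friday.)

28

2016-07-29 is a Friday; the first Wednesday on or after it is 2016-08-03 (5 days later).
From 2016-08-03 to 2017-02-12: 28 + 30 + 31 + 30 + 31 + 31 + 12 = 193 days (rest of August, September, October, November, December, January, February).
193 ÷ 7 = 27 full weeks with remainder 4, so 27 more Wednesdays after the first → 28.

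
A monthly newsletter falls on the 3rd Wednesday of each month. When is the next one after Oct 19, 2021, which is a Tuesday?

Oct 20, 2021

Oct 2021 starts on a Friday; its first Wednesday is the 6th, so the 3rd Wednesday is the 20th — Oct 20, 2021.
Oct 20, 2021 is after Oct 19, 2021, so that is the next one.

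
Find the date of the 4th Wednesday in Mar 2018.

Mar 28, 2018

Mar 2018 begins on a Thursday, so the first Wednesday is Mar 7 (6 days later).
The 4th Wednesday is 3 weeks later: 7 + 21 = 28.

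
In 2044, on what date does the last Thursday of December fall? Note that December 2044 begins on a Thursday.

December 2044 begins on a Thursday, so the first Thursday is December 1.
December 2044 has 31 days. Adding weeks: 1, 8, 15, 22, 29 — the last one ≤ 31 is the 29th.

2044-12-29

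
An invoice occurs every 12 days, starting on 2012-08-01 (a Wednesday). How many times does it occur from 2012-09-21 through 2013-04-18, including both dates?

17

Occurrences land 12·i days after 2012-08-01 for i = 0, 1, 2, …
2012-09-21 is 51 days after the start; 51 ÷ 12 = 4 remainder 3; since the remainder is 3, round up to i = 5. First occurrence in the window: #6 on 2012-09-30 (5×12 = 60 days in).
2013-04-18 is 260 days after the start; 260 ÷ 12 = 21 remainder 8. Last occurrence in the window: #22 on 2013-04-10.
Occurrences #6 through #22: 17 in total.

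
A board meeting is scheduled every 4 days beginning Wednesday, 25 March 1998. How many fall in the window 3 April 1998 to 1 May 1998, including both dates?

Occurrences land 4·i days after 25 March 1998 for i = 0, 1, 2, …
3 April 1998 is 9 days after the start; 9 ÷ 4 = 2 remainder 1; since the remainder is 1, round up to i = 3. First occurrence in the window: #4 on 6 April 1998 (3×4 = 12 days in).
1 May 1998 is 37 days after the start; 37 ÷ 4 = 9 remainder 1. Last occurrence in the window: #10 on 30 April 1998.
Occurrences #4 through #10: 7 in total.

7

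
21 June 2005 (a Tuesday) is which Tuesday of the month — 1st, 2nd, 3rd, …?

3rd

Day 21 falls in week ⌈21/7⌉ of the month.
Days 1–7 hold the 1st Tuesday, 8–14 the 2nd, 15–21 the 3rd, 22–28 the 4th, 29–31 the 5th.
21 is in the range for the 3rd.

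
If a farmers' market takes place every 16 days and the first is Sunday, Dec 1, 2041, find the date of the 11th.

May 10, 2042

The 11th occurrence is 10 intervals after the first: 10 × 16 = 160 days after Dec 1, 2041.
Dec has 31 days — 30 days to the end of Dec leaves 130.
Jan has 31 days (99 left).
Feb has 28 days (71 left).
Mar has 31 days (40 left).
Apr has 30 days (10 left).
10 days into May → May 10, 2042.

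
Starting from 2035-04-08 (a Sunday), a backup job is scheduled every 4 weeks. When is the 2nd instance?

The 2nd occurrence is 1 interval after the first: 1 × 28 = 28 days after 2035-04-08.
April has 30 days — 22 days to the end of April leaves 6.
6 days into May → 2035-05-06.

2035-05-06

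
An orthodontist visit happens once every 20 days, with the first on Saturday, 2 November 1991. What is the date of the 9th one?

10 April 1992

The 9th occurrence is 8 intervals after the first: 8 × 20 = 160 days after 2 November 1991.
November has 30 days — 28 days to the end of November leaves 132.
December has 31 days (101 left).
January has 31 days (70 left).
February has 29 days (41 left).
March has 31 days (10 left).
10 days into April → 10 April 1992.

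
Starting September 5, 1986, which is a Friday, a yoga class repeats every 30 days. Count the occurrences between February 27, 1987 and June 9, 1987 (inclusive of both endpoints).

4

Occurrences land 30·i days after September 5, 1986 for i = 0, 1, 2, …
February 27, 1987 is 175 days after the start; 175 ÷ 30 = 5 remainder 25; since the remainder is 25, round up to i = 6. First occurrence in the window: #7 on March 4, 1987 (6×30 = 180 days in).
June 9, 1987 is 277 days after the start; 277 ÷ 30 = 9 remainder 7. Last occurrence in the window: #10 on June 2, 1987.
Occurrences #7 through #10: 4 in total.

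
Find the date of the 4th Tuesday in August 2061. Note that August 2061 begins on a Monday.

August 2061 begins on a Monday, so the first Tuesday is August 2 (1 day later).
The 4th Tuesday is 3 weeks later: 2 + 21 = 23.

23 August 2061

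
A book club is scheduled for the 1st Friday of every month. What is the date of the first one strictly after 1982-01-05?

1982-02-05

January 1982 starts on a Friday, so its 1st Friday is 1982-01-01.
That is not after 1982-01-05, so look at February 1982.
February 1982 starts on a Monday, so its 1st Friday is 1982-02-05 (4 days in).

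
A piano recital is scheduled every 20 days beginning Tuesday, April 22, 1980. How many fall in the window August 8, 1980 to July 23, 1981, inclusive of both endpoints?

Occurrences land 20·i days after April 22, 1980 for i = 0, 1, 2, …
August 8, 1980 is 108 days after the start; 108 ÷ 20 = 5 remainder 8; since the remainder is 8, round up to i = 6. First occurrence in the window: #7 on August 20, 1980 (6×20 = 120 days in).
July 23, 1981 is 457 days after the start; 457 ÷ 20 = 22 remainder 17. Last occurrence in the window: #23 on July 6, 1981.
Occurrences #7 through #23: 17 in total.

17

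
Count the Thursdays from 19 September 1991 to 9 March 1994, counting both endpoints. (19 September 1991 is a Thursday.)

19 September 1991 is a Thursday; the first Thursday on or after it is 19 September 1991.
From 19 September 1991 to 9 March 1994: 103 + 366 + 365 + 68 = 902 days (rest of 1991, 1992, 1993, to 9 March 1994 in 1994).
902 ÷ 7 = 128 full weeks with remainder 6, so 128 more Thursdays after the first → 129.

129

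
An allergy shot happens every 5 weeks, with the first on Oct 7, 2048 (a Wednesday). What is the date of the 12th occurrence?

Oct 27, 2049

The 12th occurrence is 11 intervals after the first: 11 × 35 = 385 days after Oct 7, 2048.
Oct has 31 days — 24 days to the end of Oct leaves 361.
Nov has 30 days (331 left).
Dec has 31 days (300 left).
Jan has 31 days (269 left).
Feb has 28 days (241 left).
Mar has 31 days (210 left).
Apr has 30 days (180 left).
May has 31 days (149 left).
Jun has 30 days (119 left).
Jul has 31 days (88 left).
Aug has 31 days (57 left).
Sep has 30 days (27 left).
27 days into Oct → Oct 27, 2049.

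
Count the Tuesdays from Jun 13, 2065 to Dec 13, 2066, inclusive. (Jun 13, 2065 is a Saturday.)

78

Jun 13, 2065 is a Saturday; the first Tuesday on or after it is Jun 16, 2065 (3 days later).
From Jun 16, 2065 to Dec 13, 2066: 198 + 347 = 545 days (rest of 2065, to Dec 13, 2066 in 2066).
545 ÷ 7 = 77 full weeks with remainder 6, so 77 more Tuesdays after the first → 78.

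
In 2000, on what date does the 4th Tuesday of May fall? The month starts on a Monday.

2000-05-23

May 2000 begins on a Monday, so the first Tuesday is May 2 (1 day later).
The 4th Tuesday is 3 weeks later: 2 + 21 = 23.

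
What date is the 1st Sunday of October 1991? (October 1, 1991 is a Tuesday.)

6 October 1991

October 1991 begins on a Tuesday, so the first Sunday is October 6 (5 days later).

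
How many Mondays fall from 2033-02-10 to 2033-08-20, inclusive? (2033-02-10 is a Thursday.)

27

2033-02-10 is a Thursday; the first Monday on or after it is 2033-02-14 (4 days later).
From 2033-02-14 to 2033-08-20: 14 + 31 + 30 + 31 + 30 + 31 + 20 = 187 days (rest of February, March, April, May, June, July, August).
187 ÷ 7 = 26 full weeks with remainder 5, so 26 more Mondays after the first → 27.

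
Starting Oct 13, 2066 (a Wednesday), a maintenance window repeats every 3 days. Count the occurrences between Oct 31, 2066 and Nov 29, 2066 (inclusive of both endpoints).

10

Occurrences land 3·i days after Oct 13, 2066 for i = 0, 1, 2, …
Oct 31, 2066 is 18 days after the start; 18 ÷ 3 = 6 remainder 0. First occurrence in the window: #7 on Oct 31, 2066 (6×3 = 18 days in).
Nov 29, 2066 is 47 days after the start; 47 ÷ 3 = 15 remainder 2. Last occurrence in the window: #16 on Nov 27, 2066.
Occurrences #7 through #16: 10 in total.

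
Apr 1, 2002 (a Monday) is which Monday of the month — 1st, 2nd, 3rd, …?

Day 1 falls in week ⌈1/7⌉ of the month.
Days 1–7 hold the 1st Monday, 8–14 the 2nd, 15–21 the 3rd, 22–28 the 4th, 29–31 the 5th.
1 is in the range for the 1st.

1st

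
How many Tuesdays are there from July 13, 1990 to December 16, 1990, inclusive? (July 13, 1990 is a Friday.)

July 13, 1990 is a Friday; the first Tuesday on or after it is July 17, 1990 (4 days later).
From July 17, 1990 to December 16, 1990: 14 + 31 + 30 + 31 + 30 + 16 = 152 days (rest of July, August, September, October, November, December).
152 ÷ 7 = 21 full weeks with remainder 5, so 21 more Tuesdays after the first → 22.

22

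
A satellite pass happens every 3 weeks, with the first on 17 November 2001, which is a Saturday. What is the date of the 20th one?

The 20th occurrence is 19 intervals after the first: 19 × 21 = 399 days after 17 November 2001.
November has 30 days — 13 days to the end of November leaves 386.
December has 31 days (355 left).
January has 31 days (324 left).
February has 28 days (296 left).
March has 31 days (265 left).
April has 30 days (235 left).
May has 31 days (204 left).
June has 30 days (174 left).
July has 31 days (143 left).
August has 31 days (112 left).
September has 30 days (82 left).
October has 31 days (51 left).
November has 30 days (21 left).
21 days into December → 21 December 2002.

21 December 2002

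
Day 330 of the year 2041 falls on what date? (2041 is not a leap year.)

Jan has 31 days (330 − 31 = 299 remain).
Feb has 28 days (299 − 28 = 271 remain).
Mar has 31 days (271 − 31 = 240 remain).
Apr has 30 days (240 − 30 = 210 remain).
May has 31 days (210 − 31 = 179 remain).
Jun has 30 days (179 − 30 = 149 remain).
Jul has 31 days (149 − 31 = 118 remain).
Aug has 31 days (118 − 31 = 87 remain).
Sep has 30 days (87 − 30 = 57 remain).
Oct has 31 days (57 − 31 = 26 remain).
26 into Nov → Nov 26.

Nov 26, 2041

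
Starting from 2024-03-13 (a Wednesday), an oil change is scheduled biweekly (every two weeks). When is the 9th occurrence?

The 9th occurrence is 8 intervals after the first: 8 × 14 = 112 days after 2024-03-13.
March has 31 days — 18 days to the end of March leaves 94.
April has 30 days (64 left).
May has 31 days (33 left).
June has 30 days (3 left).
3 days into July → 2024-07-03.

2024-07-03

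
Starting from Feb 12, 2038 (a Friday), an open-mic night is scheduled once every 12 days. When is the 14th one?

Jul 18, 2038

The 14th occurrence is 13 intervals after the first: 13 × 12 = 156 days after Feb 12, 2038.
Feb has 28 days — 16 days to the end of Feb leaves 140.
Mar has 31 days (109 left).
Apr has 30 days (79 left).
May has 31 days (48 left).
Jun has 30 days (18 left).
18 days into Jul → Jul 18, 2038.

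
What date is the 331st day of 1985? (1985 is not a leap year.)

November 27, 1985

January has 31 days (331 − 31 = 300 remain).
February has 28 days (300 − 28 = 272 remain).
March has 31 days (272 − 31 = 241 remain).
April has 30 days (241 − 30 = 211 remain).
May has 31 days (211 − 31 = 180 remain).
June has 30 days (180 − 30 = 150 remain).
July has 31 days (150 − 31 = 119 remain).
August has 31 days (119 − 31 = 88 remain).
September has 30 days (88 − 30 = 58 remain).
October has 31 days (58 − 31 = 27 remain).
27 into November → November 27.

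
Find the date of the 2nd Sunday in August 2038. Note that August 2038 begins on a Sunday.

August 8, 2038

August 2038 begins on a Sunday, so the first Sunday is August 1.
The 2nd Sunday is 1 weeks later: 1 + 7 = 8.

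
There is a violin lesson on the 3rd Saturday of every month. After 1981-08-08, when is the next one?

August 1981 starts on a Saturday; its first Saturday is the 1st, so the 3rd Saturday is the 15th — 1981-08-15.
1981-08-15 is after 1981-08-08, so that is the next one.

1981-08-15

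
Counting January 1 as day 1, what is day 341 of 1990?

Jan has 31 days (341 − 31 = 310 remain).
Feb has 28 days (310 − 28 = 282 remain).
Mar has 31 days (282 − 31 = 251 remain).
Apr has 30 days (251 − 30 = 221 remain).
May has 31 days (221 − 31 = 190 remain).
Jun has 30 days (190 − 30 = 160 remain).
Jul has 31 days (160 − 31 = 129 remain).
Aug has 31 days (129 − 31 = 98 remain).
Sep has 30 days (98 − 30 = 68 remain).
Oct has 31 days (68 − 31 = 37 remain).
Nov has 30 days (37 − 30 = 7 remain).
7 into Dec → Dec 7.

Dec 7, 1990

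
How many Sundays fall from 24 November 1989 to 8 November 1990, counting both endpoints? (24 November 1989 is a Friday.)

24 November 1989 is a Friday; the first Sunday on or after it is 26 November 1989 (2 days later).
From 26 November 1989 to 8 November 1990: 35 + 312 = 347 days (rest of 1989, to 8 November 1990 in 1990).
347 ÷ 7 = 49 full weeks with remainder 4, so 49 more Sundays after the first → 50.

50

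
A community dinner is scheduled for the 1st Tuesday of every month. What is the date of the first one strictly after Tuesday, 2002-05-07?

May 2002 starts on a Wednesday, so its 1st Tuesday is 2002-05-07 (6 days in).
That is not after 2002-05-07, so look at June 2002.
June 2002 starts on a Saturday, so its 1st Tuesday is 2002-06-04 (3 days in).

2002-06-04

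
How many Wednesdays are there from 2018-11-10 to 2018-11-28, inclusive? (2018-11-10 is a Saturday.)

2018-11-10 is a Saturday; the first Wednesday on or after it is 2018-11-14 (4 days later).
From 2018-11-14 to 2018-11-28 is 28 − 14 = 14 days.
14 ÷ 7 = 2 full weeks with remainder 0, so 2 more Wednesdays after the first → 3.

3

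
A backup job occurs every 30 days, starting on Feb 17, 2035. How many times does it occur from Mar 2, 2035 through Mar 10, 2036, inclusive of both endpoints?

12

Occurrences land 30·i days after Feb 17, 2035 for i = 0, 1, 2, …
Mar 2, 2035 is 13 days after the start; 13 ÷ 30 = 0 remainder 13; since the remainder is 13, round up to i = 1. First occurrence in the window: #2 on Mar 19, 2035 (1×30 = 30 days in).
Mar 10, 2036 is 387 days after the start; 387 ÷ 30 = 12 remainder 27. Last occurrence in the window: #13 on Feb 12, 2036.
Occurrences #2 through #13: 12 in total.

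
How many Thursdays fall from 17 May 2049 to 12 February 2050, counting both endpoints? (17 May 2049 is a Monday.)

39

17 May 2049 is a Monday; the first Thursday on or after it is 20 May 2049 (3 days later).
From 20 May 2049 to 12 February 2050: 11 + 30 + 31 + 31 + 30 + 31 + 30 + 31 + 31 + 12 = 268 days (rest of May, June, July, August, September, October, November, December, January, February).
268 ÷ 7 = 38 full weeks with remainder 2, so 38 more Thursdays after the first → 39.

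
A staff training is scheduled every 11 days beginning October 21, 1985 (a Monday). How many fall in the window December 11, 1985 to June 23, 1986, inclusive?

18

Occurrences land 11·i days after October 21, 1985 for i = 0, 1, 2, …
December 11, 1985 is 51 days after the start; 51 ÷ 11 = 4 remainder 7; since the remainder is 7, round up to i = 5. First occurrence in the window: #6 on December 15, 1985 (5×11 = 55 days in).
June 23, 1986 is 245 days after the start; 245 ÷ 11 = 22 remainder 3. Last occurrence in the window: #23 on June 20, 1986.
Occurrences #6 through #23: 18 in total.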